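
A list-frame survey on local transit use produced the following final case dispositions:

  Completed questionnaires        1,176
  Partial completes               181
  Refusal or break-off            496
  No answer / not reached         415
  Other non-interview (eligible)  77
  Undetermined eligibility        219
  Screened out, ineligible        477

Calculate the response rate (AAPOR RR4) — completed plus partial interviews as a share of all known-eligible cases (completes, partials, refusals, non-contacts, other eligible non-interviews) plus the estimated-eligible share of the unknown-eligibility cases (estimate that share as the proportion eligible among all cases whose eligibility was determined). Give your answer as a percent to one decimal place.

53.7%

Num = 1176 + 181 = 1357
Known eligible = 1176 + 181 + 496 + 415 + 77 = 2345
e = 2345 / (2345 + 477) = 2345 / 2822 = 0.8310
Estimated eligible among unknowns = 0.8310 × 219 = 181.99
Denominator = 2345 + 181.99 = 2526.99
RR4 = 1357 / 2526.99 = 0.5370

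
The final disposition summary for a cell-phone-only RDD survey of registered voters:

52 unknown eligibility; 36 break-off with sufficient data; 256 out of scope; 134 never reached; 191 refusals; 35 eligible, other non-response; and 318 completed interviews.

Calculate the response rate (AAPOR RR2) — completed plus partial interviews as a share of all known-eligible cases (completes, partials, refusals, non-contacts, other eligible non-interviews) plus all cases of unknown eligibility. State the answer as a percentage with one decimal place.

46.2%

Top: 318 + 36 = 354
Base: 318 + 36 + 191 + 134 + 35 + 52 = 766
RR2 = 354 / 766 = 0.4621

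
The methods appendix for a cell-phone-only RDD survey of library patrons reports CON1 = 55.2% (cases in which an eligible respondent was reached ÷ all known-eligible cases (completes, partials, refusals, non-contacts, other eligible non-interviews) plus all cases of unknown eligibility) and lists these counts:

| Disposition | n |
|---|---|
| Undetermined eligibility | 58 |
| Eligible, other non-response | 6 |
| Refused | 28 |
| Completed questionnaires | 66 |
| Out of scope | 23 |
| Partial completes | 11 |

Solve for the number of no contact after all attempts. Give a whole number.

32

Num → 66 + 11 + 28 + 6 = 111
CON1 = 111 / D = 0.552
D = 111 / 0.552 = 201.1
Other denominator terms total 169
no contact after all attempts = 201.1 − 169 ≈ 32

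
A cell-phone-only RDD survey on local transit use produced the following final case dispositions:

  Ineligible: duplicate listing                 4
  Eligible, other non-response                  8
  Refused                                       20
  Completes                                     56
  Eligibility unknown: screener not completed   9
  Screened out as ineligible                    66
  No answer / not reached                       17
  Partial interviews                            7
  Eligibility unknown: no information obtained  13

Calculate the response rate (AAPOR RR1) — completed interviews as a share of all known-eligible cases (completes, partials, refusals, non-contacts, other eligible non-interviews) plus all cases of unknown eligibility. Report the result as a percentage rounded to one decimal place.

43.1%

Unknown eligibility = 9 + 13 = 22
Out of scope = 66 + 4 = 70
Top: 56
Denominator: 56 + 7 + 20 + 17 + 8 + 22 = 130
RR1 = 56 / 130 = 0.4308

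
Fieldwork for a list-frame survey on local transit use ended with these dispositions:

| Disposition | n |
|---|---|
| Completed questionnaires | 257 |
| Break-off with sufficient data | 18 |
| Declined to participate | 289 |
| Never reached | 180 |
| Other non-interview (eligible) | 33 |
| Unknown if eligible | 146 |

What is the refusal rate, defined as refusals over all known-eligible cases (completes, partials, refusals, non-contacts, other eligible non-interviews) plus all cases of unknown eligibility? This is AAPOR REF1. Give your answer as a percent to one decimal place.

Numerator: 289
Denom: 257 + 18 + 289 + 180 + 33 + 146 = 923
REF1 = 289 / 923 = 0.3131

31.3%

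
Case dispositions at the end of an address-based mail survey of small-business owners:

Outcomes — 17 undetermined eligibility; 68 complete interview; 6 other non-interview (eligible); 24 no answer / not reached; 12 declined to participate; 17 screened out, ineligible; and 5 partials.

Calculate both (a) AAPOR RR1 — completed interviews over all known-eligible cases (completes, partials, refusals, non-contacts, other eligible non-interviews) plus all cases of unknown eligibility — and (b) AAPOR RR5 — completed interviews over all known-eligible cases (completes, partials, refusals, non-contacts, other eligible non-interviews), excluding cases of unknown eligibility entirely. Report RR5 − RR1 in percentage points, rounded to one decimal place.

7.6

Num: 68
Denominator: 68 + 5 + 12 + 24 + 6 + 17 = 132
RR1 = 68 / 132 = 0.5152
Denominator: 68 + 5 + 12 + 24 + 6 = 115
RR5 = 68 / 115 = 0.5913
Difference = 59.13 − 51.52 = 7.61 percentage points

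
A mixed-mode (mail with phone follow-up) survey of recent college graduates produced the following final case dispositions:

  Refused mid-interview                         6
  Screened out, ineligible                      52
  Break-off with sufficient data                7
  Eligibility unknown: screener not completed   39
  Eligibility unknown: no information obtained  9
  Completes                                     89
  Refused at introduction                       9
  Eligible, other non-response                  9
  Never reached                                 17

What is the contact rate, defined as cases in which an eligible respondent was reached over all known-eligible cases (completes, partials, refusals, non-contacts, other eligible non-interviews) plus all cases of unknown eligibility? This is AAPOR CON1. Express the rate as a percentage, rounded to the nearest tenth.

64.9%

Refusal or break-off = 9 + 6 = 15
Unknown if eligible = 39 + 9 = 48
Numerator = 89 + 7 + 15 + 9 = 120
Denominator = 89 + 7 + 15 + 17 + 9 + 48 = 185
CON1 = 120 / 185 = 0.6486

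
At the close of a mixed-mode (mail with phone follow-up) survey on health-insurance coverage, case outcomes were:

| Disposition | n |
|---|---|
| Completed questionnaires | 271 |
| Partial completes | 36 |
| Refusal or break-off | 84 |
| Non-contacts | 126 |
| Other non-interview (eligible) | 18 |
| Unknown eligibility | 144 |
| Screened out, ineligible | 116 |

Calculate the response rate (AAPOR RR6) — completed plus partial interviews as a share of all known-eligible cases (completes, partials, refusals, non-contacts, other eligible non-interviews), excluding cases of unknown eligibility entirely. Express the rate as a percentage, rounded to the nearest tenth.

57.4%

Num: 271 + 36 = 307
Denom: 271 + 36 + 84 + 126 + 18 = 535
RR6 = 307 / 535 = 0.5738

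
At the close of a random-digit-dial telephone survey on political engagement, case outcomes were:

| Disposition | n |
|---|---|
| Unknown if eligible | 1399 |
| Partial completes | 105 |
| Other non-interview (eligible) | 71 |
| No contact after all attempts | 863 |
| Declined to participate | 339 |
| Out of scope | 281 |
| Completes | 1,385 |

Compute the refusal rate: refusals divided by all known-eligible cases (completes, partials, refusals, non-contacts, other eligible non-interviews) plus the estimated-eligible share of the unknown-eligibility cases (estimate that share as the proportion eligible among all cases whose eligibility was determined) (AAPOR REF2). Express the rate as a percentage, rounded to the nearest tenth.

Numerator → 339
Known eligible → 1385 + 105 + 339 + 863 + 71 = 2763
e = 2763 / (2763 + 281) = 2763 / 3044 = 0.9077
Estimated eligible among unknowns → 0.9077 × 1399 = 1269.87
Denominator → 2763 + 1269.87 = 4032.87
REF2 = 339 / 4032.87 = 0.0841

8.4%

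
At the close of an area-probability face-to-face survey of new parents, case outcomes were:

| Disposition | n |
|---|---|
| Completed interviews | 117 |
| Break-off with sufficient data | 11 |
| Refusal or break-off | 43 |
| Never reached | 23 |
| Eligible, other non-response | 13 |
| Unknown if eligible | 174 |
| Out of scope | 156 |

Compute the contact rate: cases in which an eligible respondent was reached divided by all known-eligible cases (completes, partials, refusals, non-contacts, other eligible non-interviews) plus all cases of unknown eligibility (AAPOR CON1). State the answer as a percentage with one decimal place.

Top: 117 + 11 + 43 + 13 = 184
Denominator: 117 + 11 + 43 + 23 + 13 + 174 = 381
CON1 = 184 / 381 = 0.4829

48.3%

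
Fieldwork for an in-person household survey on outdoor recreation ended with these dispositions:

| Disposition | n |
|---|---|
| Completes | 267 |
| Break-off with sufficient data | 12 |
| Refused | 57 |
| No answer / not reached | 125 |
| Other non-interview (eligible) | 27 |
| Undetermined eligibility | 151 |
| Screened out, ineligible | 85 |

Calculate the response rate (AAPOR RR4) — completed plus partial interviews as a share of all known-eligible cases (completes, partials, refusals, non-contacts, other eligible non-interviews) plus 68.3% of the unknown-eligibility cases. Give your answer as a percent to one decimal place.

47.2%

Top: 267 + 12 = 279
Known eligible: 267 + 12 + 57 + 125 + 27 = 488
Estimated eligible among unknowns: 0.6830 × 151 = 103.13
Base: 488 + 103.13 = 591.13
RR4 = 279 / 591.13 = 0.4720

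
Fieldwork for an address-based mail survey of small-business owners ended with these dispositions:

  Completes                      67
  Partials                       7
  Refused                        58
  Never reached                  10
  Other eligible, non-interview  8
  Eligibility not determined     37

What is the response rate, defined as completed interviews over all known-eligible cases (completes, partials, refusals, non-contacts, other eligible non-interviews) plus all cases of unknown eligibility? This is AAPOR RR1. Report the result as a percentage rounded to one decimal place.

35.8%

Numerator: 67
Denominator: 67 + 7 + 58 + 10 + 8 + 37 = 187
RR1 = 67 / 187 = 0.3583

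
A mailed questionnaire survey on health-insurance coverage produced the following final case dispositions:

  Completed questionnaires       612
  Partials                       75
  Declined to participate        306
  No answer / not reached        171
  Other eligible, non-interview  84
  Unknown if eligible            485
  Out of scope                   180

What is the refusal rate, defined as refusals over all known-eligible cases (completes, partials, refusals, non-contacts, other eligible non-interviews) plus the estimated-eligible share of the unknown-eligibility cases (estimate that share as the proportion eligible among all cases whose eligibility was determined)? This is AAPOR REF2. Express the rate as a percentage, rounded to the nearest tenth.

Numerator → 306
Eligible (known) → 612 + 75 + 306 + 171 + 84 = 1248
e = 1248 / (1248 + 180) = 1248 / 1428 = 0.8739
Eligible share of unknowns → 0.8739 × 485 = 423.84
Denominator → 1248 + 423.84 = 1671.84
REF2 = 306 / 1671.84 = 0.1830

18.3%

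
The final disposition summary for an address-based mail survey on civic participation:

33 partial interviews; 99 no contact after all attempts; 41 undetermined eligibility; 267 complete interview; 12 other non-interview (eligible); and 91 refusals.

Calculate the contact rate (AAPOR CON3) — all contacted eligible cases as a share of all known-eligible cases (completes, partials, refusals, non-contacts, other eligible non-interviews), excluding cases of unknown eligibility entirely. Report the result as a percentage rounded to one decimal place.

80.3%

Top = 267 + 33 + 91 + 12 = 403
Denom = 267 + 33 + 91 + 99 + 12 = 502
CON3 = 403 / 502 = 0.8028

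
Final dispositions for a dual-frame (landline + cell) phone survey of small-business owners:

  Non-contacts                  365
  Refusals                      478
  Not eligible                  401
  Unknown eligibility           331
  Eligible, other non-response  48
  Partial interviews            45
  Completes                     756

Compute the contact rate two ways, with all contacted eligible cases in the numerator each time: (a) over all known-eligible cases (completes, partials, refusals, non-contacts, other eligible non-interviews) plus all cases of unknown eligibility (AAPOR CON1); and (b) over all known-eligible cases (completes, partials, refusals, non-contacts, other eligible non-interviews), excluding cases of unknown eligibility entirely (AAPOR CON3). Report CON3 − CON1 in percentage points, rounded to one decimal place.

12.8

Top: 756 + 45 + 478 + 48 = 1327
Denom: 756 + 45 + 478 + 365 + 48 + 331 = 2023
CON1 = 1327 / 2023 = 0.6560
Denom: 756 + 45 + 478 + 365 + 48 = 1692
CON3 = 1327 / 1692 = 0.7843
Difference = 78.43 − 65.60 = 12.83 percentage points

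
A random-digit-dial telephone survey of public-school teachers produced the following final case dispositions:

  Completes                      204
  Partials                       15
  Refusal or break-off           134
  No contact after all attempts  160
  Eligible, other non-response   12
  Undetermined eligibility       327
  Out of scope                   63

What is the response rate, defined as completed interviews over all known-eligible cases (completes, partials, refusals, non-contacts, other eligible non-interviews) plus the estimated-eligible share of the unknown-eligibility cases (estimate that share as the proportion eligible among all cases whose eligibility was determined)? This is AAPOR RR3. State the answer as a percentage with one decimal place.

Numerator: 204
Eligible (known): 204 + 15 + 134 + 160 + 12 = 525
e = 525 / (525 + 63) = 525 / 588 = 0.8929
Estimated eligible among unknowns: 0.8929 × 327 = 291.98
Base: 525 + 291.98 = 816.98
RR3 = 204 / 816.98 = 0.2497

25.0%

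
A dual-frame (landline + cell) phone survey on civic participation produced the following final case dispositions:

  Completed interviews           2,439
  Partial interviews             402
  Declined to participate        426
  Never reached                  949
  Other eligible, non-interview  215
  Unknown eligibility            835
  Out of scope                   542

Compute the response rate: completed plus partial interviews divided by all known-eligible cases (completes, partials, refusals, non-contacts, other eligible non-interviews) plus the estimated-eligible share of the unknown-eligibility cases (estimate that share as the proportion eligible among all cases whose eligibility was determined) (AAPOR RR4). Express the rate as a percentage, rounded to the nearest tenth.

54.9%

Numerator → 2439 + 402 = 2841
Eligible (known) → 2439 + 402 + 426 + 949 + 215 = 4431
e = 4431 / (4431 + 542) = 4431 / 4973 = 0.8910
e × U → 0.8910 × 835 = 743.99
Denominator → 4431 + 743.99 = 5174.99
RR4 = 2841 / 5174.99 = 0.5490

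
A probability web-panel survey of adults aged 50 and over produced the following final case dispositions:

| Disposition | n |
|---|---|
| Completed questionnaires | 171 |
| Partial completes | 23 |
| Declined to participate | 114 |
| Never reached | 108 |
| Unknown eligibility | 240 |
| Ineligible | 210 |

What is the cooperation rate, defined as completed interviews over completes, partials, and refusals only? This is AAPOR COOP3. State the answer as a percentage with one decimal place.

55.5%

Top → 171
Base → 171 + 23 + 114 = 308
COOP3 = 171 / 308 = 0.5552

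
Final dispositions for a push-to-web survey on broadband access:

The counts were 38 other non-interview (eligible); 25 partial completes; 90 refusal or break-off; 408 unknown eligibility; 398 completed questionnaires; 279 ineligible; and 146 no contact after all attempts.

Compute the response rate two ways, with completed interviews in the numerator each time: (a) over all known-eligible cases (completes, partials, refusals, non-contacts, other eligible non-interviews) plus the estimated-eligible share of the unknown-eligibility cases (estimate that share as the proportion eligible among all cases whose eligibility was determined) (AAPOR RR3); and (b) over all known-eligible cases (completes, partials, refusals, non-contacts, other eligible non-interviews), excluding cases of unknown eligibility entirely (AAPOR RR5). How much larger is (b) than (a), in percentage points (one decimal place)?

16.8

Numerator: 398
Known eligible: 398 + 25 + 90 + 146 + 38 = 697
e = 697 / (697 + 279) = 697 / 976 = 0.7141
Eligible share of unknowns: 0.7141 × 408 = 291.35
Denom: 697 + 291.35 = 988.35
RR3 = 398 / 988.35 = 0.4027
Denom: 398 + 25 + 90 + 146 + 38 = 697
RR5 = 398 / 697 = 0.5710
Difference = 57.10 − 40.27 = 16.83 percentage points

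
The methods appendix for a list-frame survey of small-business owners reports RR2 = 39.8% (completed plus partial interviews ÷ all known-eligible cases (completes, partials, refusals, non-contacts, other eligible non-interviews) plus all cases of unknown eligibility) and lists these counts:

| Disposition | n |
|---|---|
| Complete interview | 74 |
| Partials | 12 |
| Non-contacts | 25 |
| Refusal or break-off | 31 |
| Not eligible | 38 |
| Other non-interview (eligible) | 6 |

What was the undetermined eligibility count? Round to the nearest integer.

Top: 74 + 12 = 86
RR2 = 86 / D = 0.398
D = 86 / 0.398 = 216.1
Remaining denominator categories sum to 148
undetermined eligibility = 216.1 − 148 ≈ 68

68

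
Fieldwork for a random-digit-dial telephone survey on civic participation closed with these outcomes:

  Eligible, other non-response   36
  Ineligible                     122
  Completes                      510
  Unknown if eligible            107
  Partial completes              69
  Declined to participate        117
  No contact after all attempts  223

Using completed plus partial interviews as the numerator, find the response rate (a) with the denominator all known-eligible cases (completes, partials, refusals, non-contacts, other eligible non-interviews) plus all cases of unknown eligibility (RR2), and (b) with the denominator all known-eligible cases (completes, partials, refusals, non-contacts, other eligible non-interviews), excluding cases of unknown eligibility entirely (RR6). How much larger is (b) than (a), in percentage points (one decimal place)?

Num: 510 + 69 = 579
Denominator: 510 + 69 + 117 + 223 + 36 + 107 = 1062
RR2 = 579 / 1062 = 0.5452
Denominator: 510 + 69 + 117 + 223 + 36 = 955
RR6 = 579 / 955 = 0.6063
Difference = 60.63 − 54.52 = 6.11 percentage points

6.1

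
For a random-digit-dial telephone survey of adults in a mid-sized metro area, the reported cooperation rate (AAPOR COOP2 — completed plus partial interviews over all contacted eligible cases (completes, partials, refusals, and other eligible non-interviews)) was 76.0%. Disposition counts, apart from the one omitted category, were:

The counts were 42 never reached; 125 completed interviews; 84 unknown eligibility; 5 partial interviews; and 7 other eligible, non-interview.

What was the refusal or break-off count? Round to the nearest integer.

Top = 125 + 5 = 130
COOP2 = 130 / D = 0.760
D = 130 / 0.760 = 171.1
Remaining denominator categories sum to 137
refusal or break-off = 171.1 − 137 ≈ 34

34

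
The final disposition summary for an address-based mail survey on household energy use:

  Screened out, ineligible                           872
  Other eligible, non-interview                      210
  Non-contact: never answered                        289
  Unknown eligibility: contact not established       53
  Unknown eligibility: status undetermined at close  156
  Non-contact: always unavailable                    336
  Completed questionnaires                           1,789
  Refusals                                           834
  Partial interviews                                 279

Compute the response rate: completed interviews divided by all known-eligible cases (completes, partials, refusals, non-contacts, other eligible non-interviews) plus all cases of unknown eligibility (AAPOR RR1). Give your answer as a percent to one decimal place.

45.3%

No answer / not reached = 289 + 336 = 625
Eligibility not determined = 53 + 156 = 209
Num: 1789
Denom: 1789 + 279 + 834 + 625 + 210 + 209 = 3946
RR1 = 1789 / 3946 = 0.4534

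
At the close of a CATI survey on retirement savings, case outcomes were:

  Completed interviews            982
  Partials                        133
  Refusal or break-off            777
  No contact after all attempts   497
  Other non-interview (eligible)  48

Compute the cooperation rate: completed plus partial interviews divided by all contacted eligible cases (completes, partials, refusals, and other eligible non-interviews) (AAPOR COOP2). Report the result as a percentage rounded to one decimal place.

57.5%

Num: 982 + 133 = 1115
Base: 982 + 133 + 777 + 48 = 1940
COOP2 = 1115 / 1940 = 0.5747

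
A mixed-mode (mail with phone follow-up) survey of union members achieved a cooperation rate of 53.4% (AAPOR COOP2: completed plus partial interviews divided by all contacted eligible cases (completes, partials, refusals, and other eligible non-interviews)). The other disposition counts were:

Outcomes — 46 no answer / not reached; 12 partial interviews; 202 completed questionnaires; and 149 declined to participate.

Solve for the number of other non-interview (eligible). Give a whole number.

Numerator → 202 + 12 = 214
COOP2 = 214 / D = 0.534
D = 214 / 0.534 = 400.7
Other denominator terms total 363
other non-interview (eligible) = 400.7 − 363 ≈ 38

38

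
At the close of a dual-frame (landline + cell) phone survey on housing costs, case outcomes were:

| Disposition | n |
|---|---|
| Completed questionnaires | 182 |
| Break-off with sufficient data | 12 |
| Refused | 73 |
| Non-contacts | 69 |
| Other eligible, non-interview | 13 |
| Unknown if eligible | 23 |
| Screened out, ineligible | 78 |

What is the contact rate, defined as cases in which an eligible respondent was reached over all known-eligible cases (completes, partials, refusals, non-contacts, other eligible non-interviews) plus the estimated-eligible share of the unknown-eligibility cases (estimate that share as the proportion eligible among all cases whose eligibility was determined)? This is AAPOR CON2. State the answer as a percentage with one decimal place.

Num: 182 + 12 + 73 + 13 = 280
Eligible (known): 182 + 12 + 73 + 69 + 13 = 349
e = 349 / (349 + 78) = 349 / 427 = 0.8173
Eligible share of unknowns: 0.8173 × 23 = 18.80
Denominator: 349 + 18.80 = 367.80
CON2 = 280 / 367.80 = 0.7613

76.1%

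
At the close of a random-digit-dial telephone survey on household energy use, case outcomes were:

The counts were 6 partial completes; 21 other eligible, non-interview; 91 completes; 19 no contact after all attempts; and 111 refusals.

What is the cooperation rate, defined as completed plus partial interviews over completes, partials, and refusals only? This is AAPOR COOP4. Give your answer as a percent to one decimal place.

Numerator → 91 + 6 = 97
Base → 91 + 6 + 111 = 208
COOP4 = 97 / 208 = 0.4663

46.6%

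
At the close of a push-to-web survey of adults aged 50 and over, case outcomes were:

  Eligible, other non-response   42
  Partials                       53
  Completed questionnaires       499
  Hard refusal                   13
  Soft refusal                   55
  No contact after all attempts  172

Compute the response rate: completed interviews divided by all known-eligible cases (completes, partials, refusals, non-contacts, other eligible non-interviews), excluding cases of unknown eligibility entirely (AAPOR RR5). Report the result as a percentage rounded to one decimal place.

Refusals = 13 + 55 = 68
Num → 499
Base → 499 + 53 + 68 + 172 + 42 = 834
RR5 = 499 / 834 = 0.5983

59.8%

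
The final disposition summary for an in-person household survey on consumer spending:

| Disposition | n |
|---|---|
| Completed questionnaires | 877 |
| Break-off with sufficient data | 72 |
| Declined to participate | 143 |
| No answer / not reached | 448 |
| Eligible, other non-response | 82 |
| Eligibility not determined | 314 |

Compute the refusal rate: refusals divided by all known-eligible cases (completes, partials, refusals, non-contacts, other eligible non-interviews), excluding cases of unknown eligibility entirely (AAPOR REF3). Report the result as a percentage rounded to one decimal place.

Top → 143
Denom → 877 + 72 + 143 + 448 + 82 = 1622
REF3 = 143 / 1622 = 0.0882

8.8%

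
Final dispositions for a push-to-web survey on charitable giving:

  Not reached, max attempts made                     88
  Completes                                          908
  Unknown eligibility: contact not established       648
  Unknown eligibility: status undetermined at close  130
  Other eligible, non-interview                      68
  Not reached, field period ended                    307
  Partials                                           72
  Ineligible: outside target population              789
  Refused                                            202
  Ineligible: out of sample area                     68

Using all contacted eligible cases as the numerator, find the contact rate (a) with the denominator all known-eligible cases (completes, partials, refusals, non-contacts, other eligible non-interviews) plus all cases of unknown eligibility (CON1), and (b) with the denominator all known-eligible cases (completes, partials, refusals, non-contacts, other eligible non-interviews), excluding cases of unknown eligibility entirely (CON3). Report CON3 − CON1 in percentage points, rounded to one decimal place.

Non-contacts = 307 + 88 = 395
Unknown if eligible = 648 + 130 = 778
Ineligible = 789 + 68 = 857
Num: 908 + 72 + 202 + 68 = 1250
Base: 908 + 72 + 202 + 395 + 68 + 778 = 2423
CON1 = 1250 / 2423 = 0.5159
Base: 908 + 72 + 202 + 395 + 68 = 1645
CON3 = 1250 / 1645 = 0.7599
Difference = 75.99 − 51.59 = 24.40 percentage points

24.4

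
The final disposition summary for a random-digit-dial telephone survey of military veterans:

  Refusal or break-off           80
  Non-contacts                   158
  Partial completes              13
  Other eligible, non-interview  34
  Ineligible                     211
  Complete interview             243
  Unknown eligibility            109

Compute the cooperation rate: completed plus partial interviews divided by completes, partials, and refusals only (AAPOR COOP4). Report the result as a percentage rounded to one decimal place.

Top = 243 + 13 = 256
Base = 243 + 13 + 80 = 336
COOP4 = 256 / 336 = 0.7619

76.2%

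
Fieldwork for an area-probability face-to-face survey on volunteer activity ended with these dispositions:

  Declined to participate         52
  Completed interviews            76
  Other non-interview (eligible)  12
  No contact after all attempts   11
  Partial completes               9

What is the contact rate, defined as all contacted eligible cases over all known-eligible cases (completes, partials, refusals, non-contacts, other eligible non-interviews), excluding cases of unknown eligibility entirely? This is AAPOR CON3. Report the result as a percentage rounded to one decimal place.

93.1%

Top → 76 + 9 + 52 + 12 = 149
Base → 76 + 9 + 52 + 11 + 12 = 160
CON3 = 149 / 160 = 0.9313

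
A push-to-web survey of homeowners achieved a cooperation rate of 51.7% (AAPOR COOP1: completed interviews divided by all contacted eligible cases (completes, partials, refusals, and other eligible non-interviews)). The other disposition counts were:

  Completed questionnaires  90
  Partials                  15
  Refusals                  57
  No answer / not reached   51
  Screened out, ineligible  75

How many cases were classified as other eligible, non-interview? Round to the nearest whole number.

12

COOP1 = 90 / D = 0.517
D = 90 / 0.517 = 174.1
Remaining denominator categories sum to 162
other eligible, non-interview = 174.1 − 162 ≈ 12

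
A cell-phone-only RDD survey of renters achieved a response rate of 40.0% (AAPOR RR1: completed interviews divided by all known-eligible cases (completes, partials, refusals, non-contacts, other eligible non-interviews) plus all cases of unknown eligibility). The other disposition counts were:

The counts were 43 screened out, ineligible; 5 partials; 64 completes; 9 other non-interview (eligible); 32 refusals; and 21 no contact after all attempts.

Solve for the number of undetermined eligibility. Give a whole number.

RR1 = 64 / D = 0.400
D = 64 / 0.400 = 160.0
Rest of base = 131
undetermined eligibility = 160.0 − 131 ≈ 29

29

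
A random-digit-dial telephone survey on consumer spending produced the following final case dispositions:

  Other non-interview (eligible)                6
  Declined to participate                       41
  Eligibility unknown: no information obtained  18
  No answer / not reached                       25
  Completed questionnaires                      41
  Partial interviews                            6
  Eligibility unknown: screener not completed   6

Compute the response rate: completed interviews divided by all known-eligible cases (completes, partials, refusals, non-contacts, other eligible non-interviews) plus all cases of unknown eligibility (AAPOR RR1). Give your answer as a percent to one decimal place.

Unknown eligibility = 6 + 18 = 24
Numerator → 41
Denom → 41 + 6 + 41 + 25 + 6 + 24 = 143
RR1 = 41 / 143 = 0.2867

28.7%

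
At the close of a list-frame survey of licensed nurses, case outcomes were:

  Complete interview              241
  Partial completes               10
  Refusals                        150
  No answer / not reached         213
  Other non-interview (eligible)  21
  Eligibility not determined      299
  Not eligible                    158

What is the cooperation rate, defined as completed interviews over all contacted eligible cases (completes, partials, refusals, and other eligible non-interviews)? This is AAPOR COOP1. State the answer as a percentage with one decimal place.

Num → 241
Base → 241 + 10 + 150 + 21 = 422
COOP1 = 241 / 422 = 0.5711

57.1%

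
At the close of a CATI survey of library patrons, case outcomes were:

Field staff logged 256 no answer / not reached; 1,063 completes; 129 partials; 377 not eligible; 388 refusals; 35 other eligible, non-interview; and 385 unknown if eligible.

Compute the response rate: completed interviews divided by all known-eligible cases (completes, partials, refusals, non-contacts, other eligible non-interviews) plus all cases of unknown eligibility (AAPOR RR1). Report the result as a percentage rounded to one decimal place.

47.1%

Num: 1063
Base: 1063 + 129 + 388 + 256 + 35 + 385 = 2256
RR1 = 1063 / 2256 = 0.4712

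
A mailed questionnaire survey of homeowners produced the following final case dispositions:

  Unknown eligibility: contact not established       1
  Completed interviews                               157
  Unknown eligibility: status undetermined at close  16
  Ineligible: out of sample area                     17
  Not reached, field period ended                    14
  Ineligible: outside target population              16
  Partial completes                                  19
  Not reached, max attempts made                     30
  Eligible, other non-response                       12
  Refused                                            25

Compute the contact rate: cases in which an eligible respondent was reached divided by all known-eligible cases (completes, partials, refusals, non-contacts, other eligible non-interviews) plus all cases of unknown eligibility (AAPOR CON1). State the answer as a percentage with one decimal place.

No contact after all attempts = 14 + 30 = 44
Unknown eligibility = 1 + 16 = 17
Out of scope = 16 + 17 = 33
Top = 157 + 19 + 25 + 12 = 213
Denominator = 157 + 19 + 25 + 44 + 12 + 17 = 274
CON1 = 213 / 274 = 0.7774

77.7%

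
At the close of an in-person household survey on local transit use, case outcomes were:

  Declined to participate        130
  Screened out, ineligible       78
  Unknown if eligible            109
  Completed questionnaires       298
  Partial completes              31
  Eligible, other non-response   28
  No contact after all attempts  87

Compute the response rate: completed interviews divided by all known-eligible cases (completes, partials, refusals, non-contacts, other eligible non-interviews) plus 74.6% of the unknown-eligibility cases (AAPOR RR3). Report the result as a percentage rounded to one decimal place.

Numerator: 298
Eligible (known): 298 + 31 + 130 + 87 + 28 = 574
Eligible share of unknowns: 0.7460 × 109 = 81.31
Denominator: 574 + 81.31 = 655.31
RR3 = 298 / 655.31 = 0.4547

45.5%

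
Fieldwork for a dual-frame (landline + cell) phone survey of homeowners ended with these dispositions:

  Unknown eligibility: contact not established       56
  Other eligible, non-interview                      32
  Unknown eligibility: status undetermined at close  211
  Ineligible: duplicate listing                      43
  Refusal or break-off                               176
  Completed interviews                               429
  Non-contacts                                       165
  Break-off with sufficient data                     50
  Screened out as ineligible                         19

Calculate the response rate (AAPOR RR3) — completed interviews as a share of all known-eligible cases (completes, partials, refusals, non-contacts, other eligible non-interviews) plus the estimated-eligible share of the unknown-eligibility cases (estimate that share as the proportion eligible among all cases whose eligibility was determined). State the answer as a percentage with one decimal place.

Unknown eligibility = 56 + 211 = 267
Screened out, ineligible = 19 + 43 = 62
Numerator = 429
Known eligible = 429 + 50 + 176 + 165 + 32 = 852
e = 852 / (852 + 62) = 852 / 914 = 0.9322
Estimated eligible among unknowns = 0.9322 × 267 = 248.90
Base = 852 + 248.90 = 1100.90
RR3 = 429 / 1100.90 = 0.3897

39.0%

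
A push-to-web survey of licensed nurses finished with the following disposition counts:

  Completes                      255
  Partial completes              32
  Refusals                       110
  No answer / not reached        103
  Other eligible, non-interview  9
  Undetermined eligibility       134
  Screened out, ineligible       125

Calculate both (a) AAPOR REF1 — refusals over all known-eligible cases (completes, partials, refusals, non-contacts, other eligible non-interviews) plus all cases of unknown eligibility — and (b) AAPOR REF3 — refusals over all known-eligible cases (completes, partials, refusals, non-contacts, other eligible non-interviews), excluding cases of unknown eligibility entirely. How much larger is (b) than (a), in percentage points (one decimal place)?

Num = 110
Base = 255 + 32 + 110 + 103 + 9 + 134 = 643
REF1 = 110 / 643 = 0.1711
Base = 255 + 32 + 110 + 103 + 9 = 509
REF3 = 110 / 509 = 0.2161
Difference = 21.61 − 17.11 = 4.50 percentage points

4.5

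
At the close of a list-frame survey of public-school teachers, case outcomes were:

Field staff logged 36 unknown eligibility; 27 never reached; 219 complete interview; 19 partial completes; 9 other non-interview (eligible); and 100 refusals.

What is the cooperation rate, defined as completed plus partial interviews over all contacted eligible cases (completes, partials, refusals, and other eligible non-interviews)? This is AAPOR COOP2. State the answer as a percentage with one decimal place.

Num → 219 + 19 = 238
Denom → 219 + 19 + 100 + 9 = 347
COOP2 = 238 / 347 = 0.6859

68.6%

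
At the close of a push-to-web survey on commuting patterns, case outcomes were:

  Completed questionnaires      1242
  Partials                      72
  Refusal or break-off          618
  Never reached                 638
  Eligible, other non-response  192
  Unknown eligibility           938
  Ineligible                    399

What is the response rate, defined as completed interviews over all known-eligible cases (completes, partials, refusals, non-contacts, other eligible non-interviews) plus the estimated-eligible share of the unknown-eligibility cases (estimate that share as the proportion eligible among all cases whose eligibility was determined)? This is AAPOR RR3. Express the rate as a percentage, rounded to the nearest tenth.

34.7%

Num: 1242
Known eligible: 1242 + 72 + 618 + 638 + 192 = 2762
e = 2762 / (2762 + 399) = 2762 / 3161 = 0.8738
Eligible share of unknowns: 0.8738 × 938 = 819.62
Denominator: 2762 + 819.62 = 3581.62
RR3 = 1242 / 3581.62 = 0.3468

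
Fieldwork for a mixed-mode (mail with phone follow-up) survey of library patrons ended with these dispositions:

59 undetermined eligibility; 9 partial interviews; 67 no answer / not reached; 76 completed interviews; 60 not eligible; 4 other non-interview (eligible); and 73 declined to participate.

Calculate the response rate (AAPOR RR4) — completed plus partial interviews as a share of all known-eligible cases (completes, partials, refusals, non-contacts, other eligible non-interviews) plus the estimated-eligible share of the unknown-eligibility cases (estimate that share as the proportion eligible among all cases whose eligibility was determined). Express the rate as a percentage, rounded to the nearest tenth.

Numerator = 76 + 9 = 85
Determined eligible = 76 + 9 + 73 + 67 + 4 = 229
e = 229 / (229 + 60) = 229 / 289 = 0.7924
Eligible share of unknowns = 0.7924 × 59 = 46.75
Denominator = 229 + 46.75 = 275.75
RR4 = 85 / 275.75 = 0.3083

30.8%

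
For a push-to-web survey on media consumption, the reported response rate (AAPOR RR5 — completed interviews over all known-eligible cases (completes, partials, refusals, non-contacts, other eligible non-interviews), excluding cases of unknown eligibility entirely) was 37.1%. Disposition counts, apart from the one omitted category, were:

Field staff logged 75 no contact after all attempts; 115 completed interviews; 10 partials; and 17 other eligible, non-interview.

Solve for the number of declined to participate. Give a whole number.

93

RR5 = 115 / D = 0.371
D = 115 / 0.371 = 310.0
Other denominator terms total 217
declined to participate = 310.0 − 217 ≈ 93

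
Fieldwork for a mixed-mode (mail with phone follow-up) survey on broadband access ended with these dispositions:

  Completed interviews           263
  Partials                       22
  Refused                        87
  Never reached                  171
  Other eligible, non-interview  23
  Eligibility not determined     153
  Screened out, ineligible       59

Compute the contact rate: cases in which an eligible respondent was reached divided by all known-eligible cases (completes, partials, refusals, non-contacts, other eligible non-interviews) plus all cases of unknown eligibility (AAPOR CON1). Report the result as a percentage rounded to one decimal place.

Top: 263 + 22 + 87 + 23 = 395
Denominator: 263 + 22 + 87 + 171 + 23 + 153 = 719
CON1 = 395 / 719 = 0.5494

54.9%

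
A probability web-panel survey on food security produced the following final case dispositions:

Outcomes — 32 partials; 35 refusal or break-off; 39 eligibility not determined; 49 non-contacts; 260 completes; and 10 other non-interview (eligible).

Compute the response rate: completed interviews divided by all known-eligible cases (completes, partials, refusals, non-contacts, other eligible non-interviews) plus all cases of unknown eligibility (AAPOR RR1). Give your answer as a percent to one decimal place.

61.2%

Numerator: 260
Denom: 260 + 32 + 35 + 49 + 10 + 39 = 425
RR1 = 260 / 425 = 0.6118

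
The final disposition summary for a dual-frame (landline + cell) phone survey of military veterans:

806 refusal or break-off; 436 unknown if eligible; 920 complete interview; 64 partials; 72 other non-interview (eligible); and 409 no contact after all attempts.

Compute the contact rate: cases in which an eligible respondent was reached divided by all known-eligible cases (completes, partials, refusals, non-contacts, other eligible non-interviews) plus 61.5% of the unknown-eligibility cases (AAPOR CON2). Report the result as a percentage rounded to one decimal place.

Top = 920 + 64 + 806 + 72 = 1862
Eligible (known) = 920 + 64 + 806 + 409 + 72 = 2271
Estimated eligible among unknowns = 0.6150 × 436 = 268.14
Denominator = 2271 + 268.14 = 2539.14
CON2 = 1862 / 2539.14 = 0.7333

73.3%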